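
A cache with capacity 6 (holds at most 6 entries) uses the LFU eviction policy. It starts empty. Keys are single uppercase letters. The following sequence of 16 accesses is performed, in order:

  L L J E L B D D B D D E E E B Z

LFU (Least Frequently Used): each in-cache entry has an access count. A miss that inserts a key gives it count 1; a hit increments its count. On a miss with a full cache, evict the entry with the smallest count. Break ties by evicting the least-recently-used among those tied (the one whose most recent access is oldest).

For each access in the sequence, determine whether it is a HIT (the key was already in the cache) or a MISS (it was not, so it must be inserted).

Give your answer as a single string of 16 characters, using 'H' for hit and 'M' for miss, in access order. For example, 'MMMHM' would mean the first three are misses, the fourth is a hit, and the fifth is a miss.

Answer: MHMMHMMHHHHHHHHM

Derivation:
LFU simulation (capacity=6):
  1. access L: MISS. Cache: [L(c=1)]
  2. access L: HIT, count now 2. Cache: [L(c=2)]
  3. access J: MISS. Cache: [J(c=1) L(c=2)]
  4. access E: MISS. Cache: [J(c=1) E(c=1) L(c=2)]
  5. access L: HIT, count now 3. Cache: [J(c=1) E(c=1) L(c=3)]
  6. access B: MISS. Cache: [J(c=1) E(c=1) B(c=1) L(c=3)]
  7. access D: MISS. Cache: [J(c=1) E(c=1) B(c=1) D(c=1) L(c=3)]
  8. access D: HIT, count now 2. Cache: [J(c=1) E(c=1) B(c=1) D(c=2) L(c=3)]
  9. access B: HIT, count now 2. Cache: [J(c=1) E(c=1) D(c=2) B(c=2) L(c=3)]
  10. access D: HIT, count now 3. Cache: [J(c=1) E(c=1) B(c=2) L(c=3) D(c=3)]
  11. access D: HIT, count now 4. Cache: [J(c=1) E(c=1) B(c=2) L(c=3) D(c=4)]
  12. access E: HIT, count now 2. Cache: [J(c=1) B(c=2) E(c=2) L(c=3) D(c=4)]
  13. access E: HIT, count now 3. Cache: [J(c=1) B(c=2) L(c=3) E(c=3) D(c=4)]
  14. access E: HIT, count now 4. Cache: [J(c=1) B(c=2) L(c=3) D(c=4) E(c=4)]
  15. access B: HIT, count now 3. Cache: [J(c=1) L(c=3) B(c=3) D(c=4) E(c=4)]
  16. access Z: MISS. Cache: [J(c=1) Z(c=1) L(c=3) B(c=3) D(c=4) E(c=4)]
Total: 10 hits, 6 misses, 0 evictions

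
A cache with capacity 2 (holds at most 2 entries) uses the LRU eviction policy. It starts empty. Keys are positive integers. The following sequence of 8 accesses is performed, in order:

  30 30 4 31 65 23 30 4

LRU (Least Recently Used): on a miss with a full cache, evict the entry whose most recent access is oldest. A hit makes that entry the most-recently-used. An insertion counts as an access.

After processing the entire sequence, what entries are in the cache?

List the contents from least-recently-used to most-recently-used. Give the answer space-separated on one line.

Answer: 30 4

Derivation:
LRU simulation (capacity=2):
  1. access 30: MISS. Cache (LRU->MRU): [30]
  2. access 30: HIT. Cache (LRU->MRU): [30]
  3. access 4: MISS. Cache (LRU->MRU): [30 4]
  4. access 31: MISS, evict 30. Cache (LRU->MRU): [4 31]
  5. access 65: MISS, evict 4. Cache (LRU->MRU): [31 65]
  6. access 23: MISS, evict 31. Cache (LRU->MRU): [65 23]
  7. access 30: MISS, evict 65. Cache (LRU->MRU): [23 30]
  8. access 4: MISS, evict 23. Cache (LRU->MRU): [30 4]
Total: 1 hits, 7 misses, 5 evictions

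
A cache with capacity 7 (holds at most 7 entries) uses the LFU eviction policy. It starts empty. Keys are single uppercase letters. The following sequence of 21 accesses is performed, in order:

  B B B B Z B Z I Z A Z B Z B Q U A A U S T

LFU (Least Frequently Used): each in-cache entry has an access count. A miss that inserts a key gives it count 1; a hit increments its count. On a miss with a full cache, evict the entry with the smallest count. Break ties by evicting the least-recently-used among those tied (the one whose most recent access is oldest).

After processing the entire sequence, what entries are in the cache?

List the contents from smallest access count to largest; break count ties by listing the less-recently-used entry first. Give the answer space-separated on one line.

LFU simulation (capacity=7):
  1. access B: MISS. Cache: [B(c=1)]
  2. access B: HIT, count now 2. Cache: [B(c=2)]
  3. access B: HIT, count now 3. Cache: [B(c=3)]
  4. access B: HIT, count now 4. Cache: [B(c=4)]
  5. access Z: MISS. Cache: [Z(c=1) B(c=4)]
  6. access B: HIT, count now 5. Cache: [Z(c=1) B(c=5)]
  7. access Z: HIT, count now 2. Cache: [Z(c=2) B(c=5)]
  8. access I: MISS. Cache: [I(c=1) Z(c=2) B(c=5)]
  9. access Z: HIT, count now 3. Cache: [I(c=1) Z(c=3) B(c=5)]
  10. access A: MISS. Cache: [I(c=1) A(c=1) Z(c=3) B(c=5)]
  11. access Z: HIT, count now 4. Cache: [I(c=1) A(c=1) Z(c=4) B(c=5)]
  12. access B: HIT, count now 6. Cache: [I(c=1) A(c=1) Z(c=4) B(c=6)]
  13. access Z: HIT, count now 5. Cache: [I(c=1) A(c=1) Z(c=5) B(c=6)]
  14. access B: HIT, count now 7. Cache: [I(c=1) A(c=1) Z(c=5) B(c=7)]
  15. access Q: MISS. Cache: [I(c=1) A(c=1) Q(c=1) Z(c=5) B(c=7)]
  16. access U: MISS. Cache: [I(c=1) A(c=1) Q(c=1) U(c=1) Z(c=5) B(c=7)]
  17. access A: HIT, count now 2. Cache: [I(c=1) Q(c=1) U(c=1) A(c=2) Z(c=5) B(c=7)]
  18. access A: HIT, count now 3. Cache: [I(c=1) Q(c=1) U(c=1) A(c=3) Z(c=5) B(c=7)]
  19. access U: HIT, count now 2. Cache: [I(c=1) Q(c=1) U(c=2) A(c=3) Z(c=5) B(c=7)]
  20. access S: MISS. Cache: [I(c=1) Q(c=1) S(c=1) U(c=2) A(c=3) Z(c=5) B(c=7)]
  21. access T: MISS, evict I(c=1). Cache: [Q(c=1) S(c=1) T(c=1) U(c=2) A(c=3) Z(c=5) B(c=7)]
Total: 13 hits, 8 misses, 1 evictions

Answer: Q S T U A Z B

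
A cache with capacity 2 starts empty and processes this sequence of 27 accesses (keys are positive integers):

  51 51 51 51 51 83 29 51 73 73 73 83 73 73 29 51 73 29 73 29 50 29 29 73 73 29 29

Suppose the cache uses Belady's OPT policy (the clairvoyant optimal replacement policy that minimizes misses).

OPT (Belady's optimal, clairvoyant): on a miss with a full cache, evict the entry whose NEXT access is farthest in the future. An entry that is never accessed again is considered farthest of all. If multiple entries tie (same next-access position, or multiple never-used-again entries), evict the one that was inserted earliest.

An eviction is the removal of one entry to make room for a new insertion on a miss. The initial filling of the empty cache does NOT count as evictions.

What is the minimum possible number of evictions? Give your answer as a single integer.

Answer: 8

Derivation:
OPT (Belady) simulation (capacity=2):
  1. access 51: MISS. Cache: [51]
  2. access 51: HIT. Next use of 51: step 3. Cache: [51]
  3. access 51: HIT. Next use of 51: step 4. Cache: [51]
  4. access 51: HIT. Next use of 51: step 5. Cache: [51]
  5. access 51: HIT. Next use of 51: step 8. Cache: [51]
  6. access 83: MISS. Cache: [51 83]
  7. access 29: MISS, evict 83 (next use: step 12). Cache: [51 29]
  8. access 51: HIT. Next use of 51: step 16. Cache: [51 29]
  9. access 73: MISS, evict 51 (next use: step 16). Cache: [29 73]
  10. access 73: HIT. Next use of 73: step 11. Cache: [29 73]
  11. access 73: HIT. Next use of 73: step 13. Cache: [29 73]
  12. access 83: MISS, evict 29 (next use: step 15). Cache: [73 83]
  13. access 73: HIT. Next use of 73: step 14. Cache: [73 83]
  14. access 73: HIT. Next use of 73: step 17. Cache: [73 83]
  15. access 29: MISS, evict 83 (next use: never). Cache: [73 29]
  16. access 51: MISS, evict 29 (next use: step 18). Cache: [73 51]
  17. access 73: HIT. Next use of 73: step 19. Cache: [73 51]
  18. access 29: MISS, evict 51 (next use: never). Cache: [73 29]
  19. access 73: HIT. Next use of 73: step 24. Cache: [73 29]
  20. access 29: HIT. Next use of 29: step 22. Cache: [73 29]
  21. access 50: MISS, evict 73 (next use: step 24). Cache: [29 50]
  22. access 29: HIT. Next use of 29: step 23. Cache: [29 50]
  23. access 29: HIT. Next use of 29: step 26. Cache: [29 50]
  24. access 73: MISS, evict 50 (next use: never). Cache: [29 73]
  25. access 73: HIT. Next use of 73: never. Cache: [29 73]
  26. access 29: HIT. Next use of 29: step 27. Cache: [29 73]
  27. access 29: HIT. Next use of 29: never. Cache: [29 73]
Total: 17 hits, 10 misses, 8 evictions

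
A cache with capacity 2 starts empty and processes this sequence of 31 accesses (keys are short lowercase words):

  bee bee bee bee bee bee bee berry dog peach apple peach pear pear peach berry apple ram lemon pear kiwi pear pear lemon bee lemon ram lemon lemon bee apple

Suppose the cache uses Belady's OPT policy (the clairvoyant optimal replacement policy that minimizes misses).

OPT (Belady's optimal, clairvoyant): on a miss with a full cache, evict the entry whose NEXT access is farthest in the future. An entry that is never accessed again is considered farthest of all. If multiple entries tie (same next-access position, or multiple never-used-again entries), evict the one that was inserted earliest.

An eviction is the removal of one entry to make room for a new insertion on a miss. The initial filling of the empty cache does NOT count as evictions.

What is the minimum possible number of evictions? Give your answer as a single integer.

OPT (Belady) simulation (capacity=2):
  1. access bee: MISS. Cache: [bee]
  2. access bee: HIT. Next use of bee: step 3. Cache: [bee]
  3. access bee: HIT. Next use of bee: step 4. Cache: [bee]
  4. access bee: HIT. Next use of bee: step 5. Cache: [bee]
  5. access bee: HIT. Next use of bee: step 6. Cache: [bee]
  6. access bee: HIT. Next use of bee: step 7. Cache: [bee]
  7. access bee: HIT. Next use of bee: step 25. Cache: [bee]
  8. access berry: MISS. Cache: [bee berry]
  9. access dog: MISS, evict bee (next use: step 25). Cache: [berry dog]
  10. access peach: MISS, evict dog (next use: never). Cache: [berry peach]
  11. access apple: MISS, evict berry (next use: step 16). Cache: [peach apple]
  12. access peach: HIT. Next use of peach: step 15. Cache: [peach apple]
  13. access pear: MISS, evict apple (next use: step 17). Cache: [peach pear]
  14. access pear: HIT. Next use of pear: step 20. Cache: [peach pear]
  15. access peach: HIT. Next use of peach: never. Cache: [peach pear]
  16. access berry: MISS, evict peach (next use: never). Cache: [pear berry]
  17. access apple: MISS, evict berry (next use: never). Cache: [pear apple]
  18. access ram: MISS, evict apple (next use: step 31). Cache: [pear ram]
  19. access lemon: MISS, evict ram (next use: step 27). Cache: [pear lemon]
  20. access pear: HIT. Next use of pear: step 22. Cache: [pear lemon]
  21. access kiwi: MISS, evict lemon (next use: step 24). Cache: [pear kiwi]
  22. access pear: HIT. Next use of pear: step 23. Cache: [pear kiwi]
  23. access pear: HIT. Next use of pear: never. Cache: [pear kiwi]
  24. access lemon: MISS, evict pear (next use: never). Cache: [kiwi lemon]
  25. access bee: MISS, evict kiwi (next use: never). Cache: [lemon bee]
  26. access lemon: HIT. Next use of lemon: step 28. Cache: [lemon bee]
  27. access ram: MISS, evict bee (next use: step 30). Cache: [lemon ram]
  28. access lemon: HIT. Next use of lemon: step 29. Cache: [lemon ram]
  29. access lemon: HIT. Next use of lemon: never. Cache: [lemon ram]
  30. access bee: MISS, evict lemon (next use: never). Cache: [ram bee]
  31. access apple: MISS, evict ram (next use: never). Cache: [bee apple]
Total: 15 hits, 16 misses, 14 evictions

Answer: 14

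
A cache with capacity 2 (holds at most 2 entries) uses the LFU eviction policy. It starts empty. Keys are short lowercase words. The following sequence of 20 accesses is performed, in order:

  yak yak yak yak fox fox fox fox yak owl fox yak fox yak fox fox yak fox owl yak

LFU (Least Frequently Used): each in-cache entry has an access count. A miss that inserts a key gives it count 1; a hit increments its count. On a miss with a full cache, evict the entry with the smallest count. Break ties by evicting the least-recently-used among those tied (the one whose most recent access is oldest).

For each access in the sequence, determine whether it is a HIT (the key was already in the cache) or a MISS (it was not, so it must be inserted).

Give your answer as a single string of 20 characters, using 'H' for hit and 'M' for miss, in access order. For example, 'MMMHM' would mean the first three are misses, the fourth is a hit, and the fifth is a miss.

Answer: MHHHMHHHHMMHHHHHHHMH

Derivation:
LFU simulation (capacity=2):
  1. access yak: MISS. Cache: [yak(c=1)]
  2. access yak: HIT, count now 2. Cache: [yak(c=2)]
  3. access yak: HIT, count now 3. Cache: [yak(c=3)]
  4. access yak: HIT, count now 4. Cache: [yak(c=4)]
  5. access fox: MISS. Cache: [fox(c=1) yak(c=4)]
  6. access fox: HIT, count now 2. Cache: [fox(c=2) yak(c=4)]
  7. access fox: HIT, count now 3. Cache: [fox(c=3) yak(c=4)]
  8. access fox: HIT, count now 4. Cache: [yak(c=4) fox(c=4)]
  9. access yak: HIT, count now 5. Cache: [fox(c=4) yak(c=5)]
  10. access owl: MISS, evict fox(c=4). Cache: [owl(c=1) yak(c=5)]
  11. access fox: MISS, evict owl(c=1). Cache: [fox(c=1) yak(c=5)]
  12. access yak: HIT, count now 6. Cache: [fox(c=1) yak(c=6)]
  13. access fox: HIT, count now 2. Cache: [fox(c=2) yak(c=6)]
  14. access yak: HIT, count now 7. Cache: [fox(c=2) yak(c=7)]
  15. access fox: HIT, count now 3. Cache: [fox(c=3) yak(c=7)]
  16. access fox: HIT, count now 4. Cache: [fox(c=4) yak(c=7)]
  17. access yak: HIT, count now 8. Cache: [fox(c=4) yak(c=8)]
  18. access fox: HIT, count now 5. Cache: [fox(c=5) yak(c=8)]
  19. access owl: MISS, evict fox(c=5). Cache: [owl(c=1) yak(c=8)]
  20. access yak: HIT, count now 9. Cache: [owl(c=1) yak(c=9)]
Total: 15 hits, 5 misses, 3 evictions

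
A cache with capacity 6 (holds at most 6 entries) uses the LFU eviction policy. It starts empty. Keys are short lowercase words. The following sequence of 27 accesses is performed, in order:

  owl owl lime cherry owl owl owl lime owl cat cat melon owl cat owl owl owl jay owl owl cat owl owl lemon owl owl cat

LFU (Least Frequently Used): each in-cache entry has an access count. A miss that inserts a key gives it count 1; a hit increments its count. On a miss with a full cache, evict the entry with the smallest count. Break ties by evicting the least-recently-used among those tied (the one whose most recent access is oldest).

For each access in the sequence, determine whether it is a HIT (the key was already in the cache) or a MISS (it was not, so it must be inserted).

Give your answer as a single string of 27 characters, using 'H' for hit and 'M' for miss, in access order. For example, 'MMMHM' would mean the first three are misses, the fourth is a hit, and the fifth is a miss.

LFU simulation (capacity=6):
  1. access owl: MISS. Cache: [owl(c=1)]
  2. access owl: HIT, count now 2. Cache: [owl(c=2)]
  3. access lime: MISS. Cache: [lime(c=1) owl(c=2)]
  4. access cherry: MISS. Cache: [lime(c=1) cherry(c=1) owl(c=2)]
  5. access owl: HIT, count now 3. Cache: [lime(c=1) cherry(c=1) owl(c=3)]
  6. access owl: HIT, count now 4. Cache: [lime(c=1) cherry(c=1) owl(c=4)]
  7. access owl: HIT, count now 5. Cache: [lime(c=1) cherry(c=1) owl(c=5)]
  8. access lime: HIT, count now 2. Cache: [cherry(c=1) lime(c=2) owl(c=5)]
  9. access owl: HIT, count now 6. Cache: [cherry(c=1) lime(c=2) owl(c=6)]
  10. access cat: MISS. Cache: [cherry(c=1) cat(c=1) lime(c=2) owl(c=6)]
  11. access cat: HIT, count now 2. Cache: [cherry(c=1) lime(c=2) cat(c=2) owl(c=6)]
  12. access melon: MISS. Cache: [cherry(c=1) melon(c=1) lime(c=2) cat(c=2) owl(c=6)]
  13. access owl: HIT, count now 7. Cache: [cherry(c=1) melon(c=1) lime(c=2) cat(c=2) owl(c=7)]
  14. access cat: HIT, count now 3. Cache: [cherry(c=1) melon(c=1) lime(c=2) cat(c=3) owl(c=7)]
  15. access owl: HIT, count now 8. Cache: [cherry(c=1) melon(c=1) lime(c=2) cat(c=3) owl(c=8)]
  16. access owl: HIT, count now 9. Cache: [cherry(c=1) melon(c=1) lime(c=2) cat(c=3) owl(c=9)]
  17. access owl: HIT, count now 10. Cache: [cherry(c=1) melon(c=1) lime(c=2) cat(c=3) owl(c=10)]
  18. access jay: MISS. Cache: [cherry(c=1) melon(c=1) jay(c=1) lime(c=2) cat(c=3) owl(c=10)]
  19. access owl: HIT, count now 11. Cache: [cherry(c=1) melon(c=1) jay(c=1) lime(c=2) cat(c=3) owl(c=11)]
  20. access owl: HIT, count now 12. Cache: [cherry(c=1) melon(c=1) jay(c=1) lime(c=2) cat(c=3) owl(c=12)]
  21. access cat: HIT, count now 4. Cache: [cherry(c=1) melon(c=1) jay(c=1) lime(c=2) cat(c=4) owl(c=12)]
  22. access owl: HIT, count now 13. Cache: [cherry(c=1) melon(c=1) jay(c=1) lime(c=2) cat(c=4) owl(c=13)]
  23. access owl: HIT, count now 14. Cache: [cherry(c=1) melon(c=1) jay(c=1) lime(c=2) cat(c=4) owl(c=14)]
  24. access lemon: MISS, evict cherry(c=1). Cache: [melon(c=1) jay(c=1) lemon(c=1) lime(c=2) cat(c=4) owl(c=14)]
  25. access owl: HIT, count now 15. Cache: [melon(c=1) jay(c=1) lemon(c=1) lime(c=2) cat(c=4) owl(c=15)]
  26. access owl: HIT, count now 16. Cache: [melon(c=1) jay(c=1) lemon(c=1) lime(c=2) cat(c=4) owl(c=16)]
  27. access cat: HIT, count now 5. Cache: [melon(c=1) jay(c=1) lemon(c=1) lime(c=2) cat(c=5) owl(c=16)]
Total: 20 hits, 7 misses, 1 evictions

Answer: MHMMHHHHHMHMHHHHHMHHHHHMHHH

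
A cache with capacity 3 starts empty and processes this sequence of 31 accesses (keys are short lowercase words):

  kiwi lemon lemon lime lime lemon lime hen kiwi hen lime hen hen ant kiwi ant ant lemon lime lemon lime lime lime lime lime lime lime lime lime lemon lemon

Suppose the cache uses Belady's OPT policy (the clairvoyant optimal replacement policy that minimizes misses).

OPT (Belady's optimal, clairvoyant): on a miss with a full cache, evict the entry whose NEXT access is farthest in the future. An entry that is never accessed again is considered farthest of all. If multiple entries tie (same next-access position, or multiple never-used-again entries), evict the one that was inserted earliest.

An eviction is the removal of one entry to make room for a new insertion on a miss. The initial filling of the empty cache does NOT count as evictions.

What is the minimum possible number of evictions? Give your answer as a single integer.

Answer: 3

Derivation:
OPT (Belady) simulation (capacity=3):
  1. access kiwi: MISS. Cache: [kiwi]
  2. access lemon: MISS. Cache: [kiwi lemon]
  3. access lemon: HIT. Next use of lemon: step 6. Cache: [kiwi lemon]
  4. access lime: MISS. Cache: [kiwi lemon lime]
  5. access lime: HIT. Next use of lime: step 7. Cache: [kiwi lemon lime]
  6. access lemon: HIT. Next use of lemon: step 18. Cache: [kiwi lemon lime]
  7. access lime: HIT. Next use of lime: step 11. Cache: [kiwi lemon lime]
  8. access hen: MISS, evict lemon (next use: step 18). Cache: [kiwi lime hen]
  9. access kiwi: HIT. Next use of kiwi: step 15. Cache: [kiwi lime hen]
  10. access hen: HIT. Next use of hen: step 12. Cache: [kiwi lime hen]
  11. access lime: HIT. Next use of lime: step 19. Cache: [kiwi lime hen]
  12. access hen: HIT. Next use of hen: step 13. Cache: [kiwi lime hen]
  13. access hen: HIT. Next use of hen: never. Cache: [kiwi lime hen]
  14. access ant: MISS, evict hen (next use: never). Cache: [kiwi lime ant]
  15. access kiwi: HIT. Next use of kiwi: never. Cache: [kiwi lime ant]
  16. access ant: HIT. Next use of ant: step 17. Cache: [kiwi lime ant]
  17. access ant: HIT. Next use of ant: never. Cache: [kiwi lime ant]
  18. access lemon: MISS, evict kiwi (next use: never). Cache: [lime ant lemon]
  19. access lime: HIT. Next use of lime: step 21. Cache: [lime ant lemon]
  20. access lemon: HIT. Next use of lemon: step 30. Cache: [lime ant lemon]
  21. access lime: HIT. Next use of lime: step 22. Cache: [lime ant lemon]
  22. access lime: HIT. Next use of lime: step 23. Cache: [lime ant lemon]
  23. access lime: HIT. Next use of lime: step 24. Cache: [lime ant lemon]
  24. access lime: HIT. Next use of lime: step 25. Cache: [lime ant lemon]
  25. access lime: HIT. Next use of lime: step 26. Cache: [lime ant lemon]
  26. access lime: HIT. Next use of lime: step 27. Cache: [lime ant lemon]
  27. access lime: HIT. Next use of lime: step 28. Cache: [lime ant lemon]
  28. access lime: HIT. Next use of lime: step 29. Cache: [lime ant lemon]
  29. access lime: HIT. Next use of lime: never. Cache: [lime ant lemon]
  30. access lemon: HIT. Next use of lemon: step 31. Cache: [lime ant lemon]
  31. access lemon: HIT. Next use of lemon: never. Cache: [lime ant lemon]
Total: 25 hits, 6 misses, 3 evictions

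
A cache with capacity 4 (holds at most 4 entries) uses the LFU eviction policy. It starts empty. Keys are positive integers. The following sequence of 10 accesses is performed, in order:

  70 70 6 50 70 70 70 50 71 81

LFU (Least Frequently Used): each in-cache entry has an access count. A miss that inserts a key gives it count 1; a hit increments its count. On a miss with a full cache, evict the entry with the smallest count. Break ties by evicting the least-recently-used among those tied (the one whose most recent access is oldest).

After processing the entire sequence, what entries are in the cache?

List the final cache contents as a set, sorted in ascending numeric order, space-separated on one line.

Answer: 50 70 71 81

Derivation:
LFU simulation (capacity=4):
  1. access 70: MISS. Cache: [70(c=1)]
  2. access 70: HIT, count now 2. Cache: [70(c=2)]
  3. access 6: MISS. Cache: [6(c=1) 70(c=2)]
  4. access 50: MISS. Cache: [6(c=1) 50(c=1) 70(c=2)]
  5. access 70: HIT, count now 3. Cache: [6(c=1) 50(c=1) 70(c=3)]
  6. access 70: HIT, count now 4. Cache: [6(c=1) 50(c=1) 70(c=4)]
  7. access 70: HIT, count now 5. Cache: [6(c=1) 50(c=1) 70(c=5)]
  8. access 50: HIT, count now 2. Cache: [6(c=1) 50(c=2) 70(c=5)]
  9. access 71: MISS. Cache: [6(c=1) 71(c=1) 50(c=2) 70(c=5)]
  10. access 81: MISS, evict 6(c=1). Cache: [71(c=1) 81(c=1) 50(c=2) 70(c=5)]
Total: 5 hits, 5 misses, 1 evictions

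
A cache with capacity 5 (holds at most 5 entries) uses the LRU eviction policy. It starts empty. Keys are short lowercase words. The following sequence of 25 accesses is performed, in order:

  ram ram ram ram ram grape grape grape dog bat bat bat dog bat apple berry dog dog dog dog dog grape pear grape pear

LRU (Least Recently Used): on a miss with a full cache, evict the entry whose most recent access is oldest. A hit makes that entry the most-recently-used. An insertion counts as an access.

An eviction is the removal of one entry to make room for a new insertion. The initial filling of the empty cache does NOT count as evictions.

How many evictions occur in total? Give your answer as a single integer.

LRU simulation (capacity=5):
  1. access ram: MISS. Cache (LRU->MRU): [ram]
  2. access ram: HIT. Cache (LRU->MRU): [ram]
  3. access ram: HIT. Cache (LRU->MRU): [ram]
  4. access ram: HIT. Cache (LRU->MRU): [ram]
  5. access ram: HIT. Cache (LRU->MRU): [ram]
  6. access grape: MISS. Cache (LRU->MRU): [ram grape]
  7. access grape: HIT. Cache (LRU->MRU): [ram grape]
  8. access grape: HIT. Cache (LRU->MRU): [ram grape]
  9. access dog: MISS. Cache (LRU->MRU): [ram grape dog]
  10. access bat: MISS. Cache (LRU->MRU): [ram grape dog bat]
  11. access bat: HIT. Cache (LRU->MRU): [ram grape dog bat]
  12. access bat: HIT. Cache (LRU->MRU): [ram grape dog bat]
  13. access dog: HIT. Cache (LRU->MRU): [ram grape bat dog]
  14. access bat: HIT. Cache (LRU->MRU): [ram grape dog bat]
  15. access apple: MISS. Cache (LRU->MRU): [ram grape dog bat apple]
  16. access berry: MISS, evict ram. Cache (LRU->MRU): [grape dog bat apple berry]
  17. access dog: HIT. Cache (LRU->MRU): [grape bat apple berry dog]
  18. access dog: HIT. Cache (LRU->MRU): [grape bat apple berry dog]
  19. access dog: HIT. Cache (LRU->MRU): [grape bat apple berry dog]
  20. access dog: HIT. Cache (LRU->MRU): [grape bat apple berry dog]
  21. access dog: HIT. Cache (LRU->MRU): [grape bat apple berry dog]
  22. access grape: HIT. Cache (LRU->MRU): [bat apple berry dog grape]
  23. access pear: MISS, evict bat. Cache (LRU->MRU): [apple berry dog grape pear]
  24. access grape: HIT. Cache (LRU->MRU): [apple berry dog pear grape]
  25. access pear: HIT. Cache (LRU->MRU): [apple berry dog grape pear]
Total: 18 hits, 7 misses, 2 evictions

Answer: 2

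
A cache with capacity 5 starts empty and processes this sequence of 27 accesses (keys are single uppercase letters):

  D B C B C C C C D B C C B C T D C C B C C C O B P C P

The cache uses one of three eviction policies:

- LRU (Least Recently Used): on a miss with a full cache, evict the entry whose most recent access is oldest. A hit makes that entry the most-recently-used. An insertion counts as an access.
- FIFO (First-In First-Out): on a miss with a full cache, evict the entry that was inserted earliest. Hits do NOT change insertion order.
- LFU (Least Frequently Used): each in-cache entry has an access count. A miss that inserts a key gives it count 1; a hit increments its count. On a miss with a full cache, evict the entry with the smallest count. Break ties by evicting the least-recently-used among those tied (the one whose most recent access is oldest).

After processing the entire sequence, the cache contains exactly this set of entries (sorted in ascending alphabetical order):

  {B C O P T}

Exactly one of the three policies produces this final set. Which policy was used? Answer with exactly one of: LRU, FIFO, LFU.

Simulating under each policy and comparing final sets:
  LRU: final set = {B C D O P} -> differs
  FIFO: final set = {B C O P T} -> MATCHES target
  LFU: final set = {B C D O P} -> differs
Only FIFO produces the target set.

Answer: FIFO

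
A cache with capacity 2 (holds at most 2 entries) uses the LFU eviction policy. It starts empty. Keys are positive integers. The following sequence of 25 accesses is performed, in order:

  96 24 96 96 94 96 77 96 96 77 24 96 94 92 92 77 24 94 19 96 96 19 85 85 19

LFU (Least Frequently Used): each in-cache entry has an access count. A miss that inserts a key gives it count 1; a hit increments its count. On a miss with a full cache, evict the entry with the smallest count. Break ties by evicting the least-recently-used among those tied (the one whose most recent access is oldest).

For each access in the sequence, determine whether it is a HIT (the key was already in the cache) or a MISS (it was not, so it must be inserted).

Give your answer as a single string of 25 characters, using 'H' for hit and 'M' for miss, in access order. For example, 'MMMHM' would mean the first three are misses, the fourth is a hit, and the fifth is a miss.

LFU simulation (capacity=2):
  1. access 96: MISS. Cache: [96(c=1)]
  2. access 24: MISS. Cache: [96(c=1) 24(c=1)]
  3. access 96: HIT, count now 2. Cache: [24(c=1) 96(c=2)]
  4. access 96: HIT, count now 3. Cache: [24(c=1) 96(c=3)]
  5. access 94: MISS, evict 24(c=1). Cache: [94(c=1) 96(c=3)]
  6. access 96: HIT, count now 4. Cache: [94(c=1) 96(c=4)]
  7. access 77: MISS, evict 94(c=1). Cache: [77(c=1) 96(c=4)]
  8. access 96: HIT, count now 5. Cache: [77(c=1) 96(c=5)]
  9. access 96: HIT, count now 6. Cache: [77(c=1) 96(c=6)]
  10. access 77: HIT, count now 2. Cache: [77(c=2) 96(c=6)]
  11. access 24: MISS, evict 77(c=2). Cache: [24(c=1) 96(c=6)]
  12. access 96: HIT, count now 7. Cache: [24(c=1) 96(c=7)]
  13. access 94: MISS, evict 24(c=1). Cache: [94(c=1) 96(c=7)]
  14. access 92: MISS, evict 94(c=1). Cache: [92(c=1) 96(c=7)]
  15. access 92: HIT, count now 2. Cache: [92(c=2) 96(c=7)]
  16. access 77: MISS, evict 92(c=2). Cache: [77(c=1) 96(c=7)]
  17. access 24: MISS, evict 77(c=1). Cache: [24(c=1) 96(c=7)]
  18. access 94: MISS, evict 24(c=1). Cache: [94(c=1) 96(c=7)]
  19. access 19: MISS, evict 94(c=1). Cache: [19(c=1) 96(c=7)]
  20. access 96: HIT, count now 8. Cache: [19(c=1) 96(c=8)]
  21. access 96: HIT, count now 9. Cache: [19(c=1) 96(c=9)]
  22. access 19: HIT, count now 2. Cache: [19(c=2) 96(c=9)]
  23. access 85: MISS, evict 19(c=2). Cache: [85(c=1) 96(c=9)]
  24. access 85: HIT, count now 2. Cache: [85(c=2) 96(c=9)]
  25. access 19: MISS, evict 85(c=2). Cache: [19(c=1) 96(c=9)]
Total: 12 hits, 13 misses, 11 evictions

Answer: MMHHMHMHHHMHMMHMMMMHHHMHM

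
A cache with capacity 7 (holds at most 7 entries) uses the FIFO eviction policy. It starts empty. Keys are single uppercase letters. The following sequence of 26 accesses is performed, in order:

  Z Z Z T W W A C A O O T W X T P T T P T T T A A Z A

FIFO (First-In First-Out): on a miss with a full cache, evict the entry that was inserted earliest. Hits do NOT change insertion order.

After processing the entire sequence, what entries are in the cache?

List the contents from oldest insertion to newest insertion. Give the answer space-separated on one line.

Answer: W A C O X P Z

Derivation:
FIFO simulation (capacity=7):
  1. access Z: MISS. Cache (old->new): [Z]
  2. access Z: HIT. Cache (old->new): [Z]
  3. access Z: HIT. Cache (old->new): [Z]
  4. access T: MISS. Cache (old->new): [Z T]
  5. access W: MISS. Cache (old->new): [Z T W]
  6. access W: HIT. Cache (old->new): [Z T W]
  7. access A: MISS. Cache (old->new): [Z T W A]
  8. access C: MISS. Cache (old->new): [Z T W A C]
  9. access A: HIT. Cache (old->new): [Z T W A C]
  10. access O: MISS. Cache (old->new): [Z T W A C O]
  11. access O: HIT. Cache (old->new): [Z T W A C O]
  12. access T: HIT. Cache (old->new): [Z T W A C O]
  13. access W: HIT. Cache (old->new): [Z T W A C O]
  14. access X: MISS. Cache (old->new): [Z T W A C O X]
  15. access T: HIT. Cache (old->new): [Z T W A C O X]
  16. access P: MISS, evict Z. Cache (old->new): [T W A C O X P]
  17. access T: HIT. Cache (old->new): [T W A C O X P]
  18. access T: HIT. Cache (old->new): [T W A C O X P]
  19. access P: HIT. Cache (old->new): [T W A C O X P]
  20. access T: HIT. Cache (old->new): [T W A C O X P]
  21. access T: HIT. Cache (old->new): [T W A C O X P]
  22. access T: HIT. Cache (old->new): [T W A C O X P]
  23. access A: HIT. Cache (old->new): [T W A C O X P]
  24. access A: HIT. Cache (old->new): [T W A C O X P]
  25. access Z: MISS, evict T. Cache (old->new): [W A C O X P Z]
  26. access A: HIT. Cache (old->new): [W A C O X P Z]
Total: 17 hits, 9 misses, 2 evictions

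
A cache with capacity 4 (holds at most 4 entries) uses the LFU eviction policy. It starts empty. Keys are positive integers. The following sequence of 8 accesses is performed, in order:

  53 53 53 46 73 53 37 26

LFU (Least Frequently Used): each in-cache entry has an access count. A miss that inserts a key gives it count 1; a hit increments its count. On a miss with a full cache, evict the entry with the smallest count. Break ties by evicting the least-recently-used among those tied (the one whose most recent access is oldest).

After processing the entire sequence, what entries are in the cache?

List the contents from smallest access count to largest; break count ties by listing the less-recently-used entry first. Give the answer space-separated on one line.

LFU simulation (capacity=4):
  1. access 53: MISS. Cache: [53(c=1)]
  2. access 53: HIT, count now 2. Cache: [53(c=2)]
  3. access 53: HIT, count now 3. Cache: [53(c=3)]
  4. access 46: MISS. Cache: [46(c=1) 53(c=3)]
  5. access 73: MISS. Cache: [46(c=1) 73(c=1) 53(c=3)]
  6. access 53: HIT, count now 4. Cache: [46(c=1) 73(c=1) 53(c=4)]
  7. access 37: MISS. Cache: [46(c=1) 73(c=1) 37(c=1) 53(c=4)]
  8. access 26: MISS, evict 46(c=1). Cache: [73(c=1) 37(c=1) 26(c=1) 53(c=4)]
Total: 3 hits, 5 misses, 1 evictions

Answer: 73 37 26 53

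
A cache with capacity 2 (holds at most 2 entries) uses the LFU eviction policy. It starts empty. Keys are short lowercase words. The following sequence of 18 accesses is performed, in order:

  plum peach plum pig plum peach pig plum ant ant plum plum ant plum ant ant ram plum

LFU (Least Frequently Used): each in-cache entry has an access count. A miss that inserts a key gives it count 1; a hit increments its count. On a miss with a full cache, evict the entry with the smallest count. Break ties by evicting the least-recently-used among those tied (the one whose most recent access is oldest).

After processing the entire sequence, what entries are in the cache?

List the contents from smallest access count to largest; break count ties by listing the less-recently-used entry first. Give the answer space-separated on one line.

LFU simulation (capacity=2):
  1. access plum: MISS. Cache: [plum(c=1)]
  2. access peach: MISS. Cache: [plum(c=1) peach(c=1)]
  3. access plum: HIT, count now 2. Cache: [peach(c=1) plum(c=2)]
  4. access pig: MISS, evict peach(c=1). Cache: [pig(c=1) plum(c=2)]
  5. access plum: HIT, count now 3. Cache: [pig(c=1) plum(c=3)]
  6. access peach: MISS, evict pig(c=1). Cache: [peach(c=1) plum(c=3)]
  7. access pig: MISS, evict peach(c=1). Cache: [pig(c=1) plum(c=3)]
  8. access plum: HIT, count now 4. Cache: [pig(c=1) plum(c=4)]
  9. access ant: MISS, evict pig(c=1). Cache: [ant(c=1) plum(c=4)]
  10. access ant: HIT, count now 2. Cache: [ant(c=2) plum(c=4)]
  11. access plum: HIT, count now 5. Cache: [ant(c=2) plum(c=5)]
  12. access plum: HIT, count now 6. Cache: [ant(c=2) plum(c=6)]
  13. access ant: HIT, count now 3. Cache: [ant(c=3) plum(c=6)]
  14. access plum: HIT, count now 7. Cache: [ant(c=3) plum(c=7)]
  15. access ant: HIT, count now 4. Cache: [ant(c=4) plum(c=7)]
  16. access ant: HIT, count now 5. Cache: [ant(c=5) plum(c=7)]
  17. access ram: MISS, evict ant(c=5). Cache: [ram(c=1) plum(c=7)]
  18. access plum: HIT, count now 8. Cache: [ram(c=1) plum(c=8)]
Total: 11 hits, 7 misses, 5 evictions

Answer: ram plum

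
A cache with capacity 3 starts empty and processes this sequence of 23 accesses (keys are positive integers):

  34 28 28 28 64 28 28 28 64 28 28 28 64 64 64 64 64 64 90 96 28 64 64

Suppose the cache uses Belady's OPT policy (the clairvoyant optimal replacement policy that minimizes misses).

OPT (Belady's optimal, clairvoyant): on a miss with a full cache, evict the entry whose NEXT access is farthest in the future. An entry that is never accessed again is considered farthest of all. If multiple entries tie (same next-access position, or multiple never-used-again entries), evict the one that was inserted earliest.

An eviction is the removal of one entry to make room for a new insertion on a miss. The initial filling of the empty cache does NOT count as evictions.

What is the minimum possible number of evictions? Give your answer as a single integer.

OPT (Belady) simulation (capacity=3):
  1. access 34: MISS. Cache: [34]
  2. access 28: MISS. Cache: [34 28]
  3. access 28: HIT. Next use of 28: step 4. Cache: [34 28]
  4. access 28: HIT. Next use of 28: step 6. Cache: [34 28]
  5. access 64: MISS. Cache: [34 28 64]
  6. access 28: HIT. Next use of 28: step 7. Cache: [34 28 64]
  7. access 28: HIT. Next use of 28: step 8. Cache: [34 28 64]
  8. access 28: HIT. Next use of 28: step 10. Cache: [34 28 64]
  9. access 64: HIT. Next use of 64: step 13. Cache: [34 28 64]
  10. access 28: HIT. Next use of 28: step 11. Cache: [34 28 64]
  11. access 28: HIT. Next use of 28: step 12. Cache: [34 28 64]
  12. access 28: HIT. Next use of 28: step 21. Cache: [34 28 64]
  13. access 64: HIT. Next use of 64: step 14. Cache: [34 28 64]
  14. access 64: HIT. Next use of 64: step 15. Cache: [34 28 64]
  15. access 64: HIT. Next use of 64: step 16. Cache: [34 28 64]
  16. access 64: HIT. Next use of 64: step 17. Cache: [34 28 64]
  17. access 64: HIT. Next use of 64: step 18. Cache: [34 28 64]
  18. access 64: HIT. Next use of 64: step 22. Cache: [34 28 64]
  19. access 90: MISS, evict 34 (next use: never). Cache: [28 64 90]
  20. access 96: MISS, evict 90 (next use: never). Cache: [28 64 96]
  21. access 28: HIT. Next use of 28: never. Cache: [28 64 96]
  22. access 64: HIT. Next use of 64: step 23. Cache: [28 64 96]
  23. access 64: HIT. Next use of 64: never. Cache: [28 64 96]
Total: 18 hits, 5 misses, 2 evictions

Answer: 2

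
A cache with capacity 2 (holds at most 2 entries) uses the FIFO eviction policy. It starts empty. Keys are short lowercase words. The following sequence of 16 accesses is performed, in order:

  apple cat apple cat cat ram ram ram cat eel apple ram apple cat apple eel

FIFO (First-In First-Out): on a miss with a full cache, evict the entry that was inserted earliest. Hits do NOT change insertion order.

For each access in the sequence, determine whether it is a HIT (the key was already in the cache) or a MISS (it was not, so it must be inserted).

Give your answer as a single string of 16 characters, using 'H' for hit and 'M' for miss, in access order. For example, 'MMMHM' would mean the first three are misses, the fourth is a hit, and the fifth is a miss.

FIFO simulation (capacity=2):
  1. access apple: MISS. Cache (old->new): [apple]
  2. access cat: MISS. Cache (old->new): [apple cat]
  3. access apple: HIT. Cache (old->new): [apple cat]
  4. access cat: HIT. Cache (old->new): [apple cat]
  5. access cat: HIT. Cache (old->new): [apple cat]
  6. access ram: MISS, evict apple. Cache (old->new): [cat ram]
  7. access ram: HIT. Cache (old->new): [cat ram]
  8. access ram: HIT. Cache (old->new): [cat ram]
  9. access cat: HIT. Cache (old->new): [cat ram]
  10. access eel: MISS, evict cat. Cache (old->new): [ram eel]
  11. access apple: MISS, evict ram. Cache (old->new): [eel apple]
  12. access ram: MISS, evict eel. Cache (old->new): [apple ram]
  13. access apple: HIT. Cache (old->new): [apple ram]
  14. access cat: MISS, evict apple. Cache (old->new): [ram cat]
  15. access apple: MISS, evict ram. Cache (old->new): [cat apple]
  16. access eel: MISS, evict cat. Cache (old->new): [apple eel]
Total: 7 hits, 9 misses, 7 evictions

Answer: MMHHHMHHHMMMHMMM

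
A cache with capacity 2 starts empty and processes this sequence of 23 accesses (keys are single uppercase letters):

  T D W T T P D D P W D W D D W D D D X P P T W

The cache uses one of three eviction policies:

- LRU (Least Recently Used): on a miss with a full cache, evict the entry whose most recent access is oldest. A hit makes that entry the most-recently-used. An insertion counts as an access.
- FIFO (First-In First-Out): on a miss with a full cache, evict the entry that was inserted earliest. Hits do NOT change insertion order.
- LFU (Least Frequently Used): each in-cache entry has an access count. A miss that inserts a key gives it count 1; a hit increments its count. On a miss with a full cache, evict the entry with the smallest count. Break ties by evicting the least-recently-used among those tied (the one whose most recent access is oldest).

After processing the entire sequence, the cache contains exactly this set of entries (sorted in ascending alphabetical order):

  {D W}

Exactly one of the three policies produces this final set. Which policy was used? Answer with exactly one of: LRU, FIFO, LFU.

Simulating under each policy and comparing final sets:
  LRU: final set = {T W} -> differs
  FIFO: final set = {T W} -> differs
  LFU: final set = {D W} -> MATCHES target
Only LFU produces the target set.

Answer: LFU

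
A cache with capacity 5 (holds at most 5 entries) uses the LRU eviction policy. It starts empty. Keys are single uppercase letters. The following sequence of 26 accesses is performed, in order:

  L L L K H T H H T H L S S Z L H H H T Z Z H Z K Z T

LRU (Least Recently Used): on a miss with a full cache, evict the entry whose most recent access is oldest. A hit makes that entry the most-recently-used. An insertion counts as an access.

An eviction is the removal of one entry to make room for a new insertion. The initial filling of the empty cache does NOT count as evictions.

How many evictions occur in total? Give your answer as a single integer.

Answer: 2

Derivation:
LRU simulation (capacity=5):
  1. access L: MISS. Cache (LRU->MRU): [L]
  2. access L: HIT. Cache (LRU->MRU): [L]
  3. access L: HIT. Cache (LRU->MRU): [L]
  4. access K: MISS. Cache (LRU->MRU): [L K]
  5. access H: MISS. Cache (LRU->MRU): [L K H]
  6. access T: MISS. Cache (LRU->MRU): [L K H T]
  7. access H: HIT. Cache (LRU->MRU): [L K T H]
  8. access H: HIT. Cache (LRU->MRU): [L K T H]
  9. access T: HIT. Cache (LRU->MRU): [L K H T]
  10. access H: HIT. Cache (LRU->MRU): [L K T H]
  11. access L: HIT. Cache (LRU->MRU): [K T H L]
  12. access S: MISS. Cache (LRU->MRU): [K T H L S]
  13. access S: HIT. Cache (LRU->MRU): [K T H L S]
  14. access Z: MISS, evict K. Cache (LRU->MRU): [T H L S Z]
  15. access L: HIT. Cache (LRU->MRU): [T H S Z L]
  16. access H: HIT. Cache (LRU->MRU): [T S Z L H]
  17. access H: HIT. Cache (LRU->MRU): [T S Z L H]
  18. access H: HIT. Cache (LRU->MRU): [T S Z L H]
  19. access T: HIT. Cache (LRU->MRU): [S Z L H T]
  20. access Z: HIT. Cache (LRU->MRU): [S L H T Z]
  21. access Z: HIT. Cache (LRU->MRU): [S L H T Z]
  22. access H: HIT. Cache (LRU->MRU): [S L T Z H]
  23. access Z: HIT. Cache (LRU->MRU): [S L T H Z]
  24. access K: MISS, evict S. Cache (LRU->MRU): [L T H Z K]
  25. access Z: HIT. Cache (LRU->MRU): [L T H K Z]
  26. access T: HIT. Cache (LRU->MRU): [L H K Z T]
Total: 19 hits, 7 misses, 2 evictions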